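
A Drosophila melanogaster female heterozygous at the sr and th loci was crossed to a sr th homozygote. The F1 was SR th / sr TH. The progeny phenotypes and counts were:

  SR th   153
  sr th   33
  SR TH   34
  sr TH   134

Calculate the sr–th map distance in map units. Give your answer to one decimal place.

18.9 map units

The recombinant classes are SR TH and sr th: 34 + 33 = 67.
Recombination frequency = 67/354 = 0.1893 ≈ 18.9%, i.e. 18.9 map units.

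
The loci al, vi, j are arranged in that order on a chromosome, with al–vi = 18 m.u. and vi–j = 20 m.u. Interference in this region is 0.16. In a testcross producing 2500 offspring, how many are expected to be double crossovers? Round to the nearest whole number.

76

Map distances give recombination frequencies of 0.180 and 0.200 for the two intervals.
With interference 0.16 (so coincidence = 0.84), expected double-crossover frequency = 0.180 × 0.200 × 0.84 = 0.03024.
Expected number = 0.03024 × 2500 = 75.60 ≈ 76.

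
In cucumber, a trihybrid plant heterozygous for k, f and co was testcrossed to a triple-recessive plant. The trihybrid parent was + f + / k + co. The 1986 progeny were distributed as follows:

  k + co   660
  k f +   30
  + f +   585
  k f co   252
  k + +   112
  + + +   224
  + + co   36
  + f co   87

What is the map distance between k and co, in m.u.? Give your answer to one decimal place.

The two rarest classes, k f + and + + co, are the double crossovers. Comparing them with the parentals, only the k allele has switched, so k is the middle locus and the order is co – k – f.
Crossovers in the co–k interval produce the single-crossover classes + f co and k + + (87 + 112 = 199) plus the double crossovers (66).
RF(co–k) = (199 + 66) / 1986 = 265/1986 = 0.1334 → 13.3 m.u.

13.3 m.u.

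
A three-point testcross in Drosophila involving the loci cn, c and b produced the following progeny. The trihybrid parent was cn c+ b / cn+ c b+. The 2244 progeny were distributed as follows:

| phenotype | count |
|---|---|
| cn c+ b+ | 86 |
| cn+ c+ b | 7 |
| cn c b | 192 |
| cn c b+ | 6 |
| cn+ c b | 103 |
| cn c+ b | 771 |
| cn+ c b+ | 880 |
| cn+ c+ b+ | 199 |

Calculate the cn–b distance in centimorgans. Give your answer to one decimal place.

The two rarest classes, cn+ c+ b and cn c b+, are the double crossovers. Comparing them with the parentals, only the cn allele has switched, so cn is the middle locus and the order is c – cn – b.
Crossovers in the cn–b interval produce the single-crossover classes cn c+ b+ and cn+ c b (86 + 103 = 189) plus the double crossovers (13).
RF(cn–b) = (189 + 13) / 2244 = 202/2244 = 0.0900 → 9.0 centimorgans.

9.0 centimorgans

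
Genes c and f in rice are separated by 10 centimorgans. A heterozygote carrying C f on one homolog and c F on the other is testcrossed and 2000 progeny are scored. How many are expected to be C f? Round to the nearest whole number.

A map distance of 10 centimorgans corresponds to a recombination frequency of 0.100.
The F1 is C f / c F, so C f is a parental gamete class with expected frequency (1 − r)/2 = 0.900/2 = 0.4500.
Expected number = 0.4500 × 2000 = 900.00 ≈ 900.

900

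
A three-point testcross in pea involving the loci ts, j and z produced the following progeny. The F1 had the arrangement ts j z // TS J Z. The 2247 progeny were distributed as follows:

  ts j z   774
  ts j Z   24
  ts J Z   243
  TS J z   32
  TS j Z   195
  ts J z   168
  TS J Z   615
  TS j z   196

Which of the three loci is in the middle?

The two rarest classes, ts j Z and TS J z, are the double crossovers. Comparing them with the parentals, only the z allele has switched, so z is the middle locus and the order is j – z – ts.

z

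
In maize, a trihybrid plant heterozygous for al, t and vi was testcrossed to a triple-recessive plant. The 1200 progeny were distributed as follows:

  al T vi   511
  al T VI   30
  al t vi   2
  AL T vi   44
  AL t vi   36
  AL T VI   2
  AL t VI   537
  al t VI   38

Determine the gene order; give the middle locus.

t

The two most frequent reciprocal classes, AL t VI and al T vi, are the parental types, so the F1 was AL t VI / al T vi.
The two rarest classes, AL T VI and al t vi, are the double crossovers. Comparing them with the parentals, only the t allele has switched, so t is the middle locus and the order is al – t – vi.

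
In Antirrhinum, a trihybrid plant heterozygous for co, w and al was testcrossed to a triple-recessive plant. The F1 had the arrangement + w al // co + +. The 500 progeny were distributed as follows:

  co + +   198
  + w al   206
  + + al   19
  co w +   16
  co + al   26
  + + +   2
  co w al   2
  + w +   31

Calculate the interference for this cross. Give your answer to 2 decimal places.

0.16

The two rarest classes, co w al and + + +, are the double crossovers. Comparing them with the parentals, only the co allele has switched, so co is the middle locus and the order is w – co – al.
w–co: (35 + 4)/500 = 0.0780; co–al: (57 + 4)/500 = 0.1220.
Expected DCO frequency = 0.0780 × 0.1220 ≈ 0.00952; observed = 4/500 ≈ 0.00800.
Coefficient of coincidence = 0.00800/0.00952 ≈ 0.84; interference = 1 − 0.84 = 0.16.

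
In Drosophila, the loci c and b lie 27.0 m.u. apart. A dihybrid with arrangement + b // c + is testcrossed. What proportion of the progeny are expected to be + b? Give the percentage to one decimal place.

A map distance of 27.0 m.u. corresponds to a recombination frequency of 0.270.
The F1 is + b / c +, so + b is a parental gamete class with expected frequency (1 − r)/2 = 0.730/2 = 0.3650.
That is 0.3650 = 36.5% of the progeny.

36.5%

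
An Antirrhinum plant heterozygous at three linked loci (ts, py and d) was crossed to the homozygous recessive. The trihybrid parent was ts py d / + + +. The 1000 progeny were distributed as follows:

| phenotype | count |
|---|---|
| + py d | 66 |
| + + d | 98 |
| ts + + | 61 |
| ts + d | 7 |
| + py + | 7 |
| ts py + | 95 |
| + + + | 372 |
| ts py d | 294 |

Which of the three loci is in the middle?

The two rarest classes, ts + d and + py +, are the double crossovers. Comparing them with the parentals, only the py allele has switched, so py is the middle locus and the order is d – py – ts.

py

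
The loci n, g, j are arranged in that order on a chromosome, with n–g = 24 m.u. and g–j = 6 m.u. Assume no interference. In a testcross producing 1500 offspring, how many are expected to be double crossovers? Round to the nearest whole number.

Map distances give recombination frequencies of 0.240 and 0.060 for the two intervals.
With no interference, expected double-crossover frequency = 0.240 × 0.060 = 0.01440.
Expected number = 0.01440 × 1500 = 21.60 ≈ 22.

22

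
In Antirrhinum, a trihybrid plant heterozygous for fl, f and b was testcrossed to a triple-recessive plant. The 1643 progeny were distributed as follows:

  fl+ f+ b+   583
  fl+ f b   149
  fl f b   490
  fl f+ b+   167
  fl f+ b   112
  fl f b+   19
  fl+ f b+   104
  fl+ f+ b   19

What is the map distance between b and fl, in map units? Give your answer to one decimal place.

The two most frequent reciprocal classes, fl f b and fl+ f+ b+, are the parental types, so the F1 was fl f b / fl+ f+ b+.
The two rarest classes, fl f b+ and fl+ f+ b, are the double crossovers. Comparing them with the parentals, only the b allele has switched, so b is the middle locus and the order is fl – b – f.
Crossovers in the fl–b interval produce the single-crossover classes fl+ f b and fl f+ b+ (149 + 167 = 316) plus the double crossovers (38).
RF(fl–b) = (316 + 38) / 1643 = 354/1643 = 0.2155 → 21.5 map units.

21.5 map units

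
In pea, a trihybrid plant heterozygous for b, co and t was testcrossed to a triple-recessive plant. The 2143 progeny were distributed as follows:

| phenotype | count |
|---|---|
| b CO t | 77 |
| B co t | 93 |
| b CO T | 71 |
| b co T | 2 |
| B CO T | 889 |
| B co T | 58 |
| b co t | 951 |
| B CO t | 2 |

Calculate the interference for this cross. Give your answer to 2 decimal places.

The two most frequent reciprocal classes, b co t and B CO T, are the parental types, so the F1 was b co t / B CO T.
The two rarest classes, b co T and B CO t, are the double crossovers. Comparing them with the parentals, only the t allele has switched, so t is the middle locus and the order is b – t – co.
b–t: (164 + 4)/2143 = 0.0784; t–co: (135 + 4)/2143 = 0.0649.
Expected DCO frequency = 0.0784 × 0.0649 ≈ 0.00509; observed = 4/2143 ≈ 0.00187.
Coefficient of coincidence = 0.00187/0.00509 ≈ 0.37; interference = 1 − 0.37 = 0.63.

0.63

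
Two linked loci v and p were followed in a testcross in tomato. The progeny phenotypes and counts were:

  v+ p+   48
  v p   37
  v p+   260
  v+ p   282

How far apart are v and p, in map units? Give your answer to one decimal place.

The two most frequent classes, v+ p (282) and v p+ (260), are the parental types, so the F1 was v+ p / v p+.
The recombinant classes are v+ p+ and v p: 48 + 37 = 85.
Recombination frequency = 85/627 = 0.1356 ≈ 13.6%, i.e. 13.6 map units.

13.6 map units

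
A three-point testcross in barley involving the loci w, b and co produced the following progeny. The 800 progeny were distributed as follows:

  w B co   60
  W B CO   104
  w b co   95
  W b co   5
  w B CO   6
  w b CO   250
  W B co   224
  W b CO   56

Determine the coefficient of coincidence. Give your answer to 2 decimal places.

0.33

The two most frequent reciprocal classes, w b CO and W B co, are the parental types, so the F1 was w b CO / W B co.
The two rarest classes, w B CO and W b co, are the double crossovers. Comparing them with the parentals, only the b allele has switched, so b is the middle locus and the order is co – b – w.
co–b: (199 + 11)/800 = 0.2625; b–w: (116 + 11)/800 = 0.1588.
Expected DCO frequency = 0.2625 × 0.1588 ≈ 0.04168; observed = 11/800 ≈ 0.01375.
Coefficient of coincidence = 0.01375/0.04168 ≈ 0.33.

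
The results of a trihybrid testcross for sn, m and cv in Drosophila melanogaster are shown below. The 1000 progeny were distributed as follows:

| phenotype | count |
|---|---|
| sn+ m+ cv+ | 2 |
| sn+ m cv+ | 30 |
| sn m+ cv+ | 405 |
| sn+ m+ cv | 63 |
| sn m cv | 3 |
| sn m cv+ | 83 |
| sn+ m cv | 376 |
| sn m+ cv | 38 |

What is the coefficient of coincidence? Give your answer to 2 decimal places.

The two most frequent reciprocal classes, sn m+ cv+ and sn+ m cv, are the parental types, so the F1 was sn m+ cv+ / sn+ m cv.
The two rarest classes, sn+ m+ cv+ and sn m cv, are the double crossovers. Comparing them with the parentals, only the sn allele has switched, so sn is the middle locus and the order is m – sn – cv.
m–sn: (146 + 5)/1000 = 0.1510; sn–cv: (68 + 5)/1000 = 0.0730.
Expected DCO frequency = 0.1510 × 0.0730 ≈ 0.01102; observed = 5/1000 ≈ 0.00500.
Coefficient of coincidence = 0.00500/0.01102 ≈ 0.45.

0.45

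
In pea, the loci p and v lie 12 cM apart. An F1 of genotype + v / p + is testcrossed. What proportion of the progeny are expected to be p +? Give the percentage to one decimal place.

44.0%

A map distance of 12 cM corresponds to a recombination frequency of 0.120.
The F1 is + v / p +, so p + is a parental gamete class with expected frequency (1 − r)/2 = 0.880/2 = 0.4400.
That is 0.4400 = 44.0% of the progeny.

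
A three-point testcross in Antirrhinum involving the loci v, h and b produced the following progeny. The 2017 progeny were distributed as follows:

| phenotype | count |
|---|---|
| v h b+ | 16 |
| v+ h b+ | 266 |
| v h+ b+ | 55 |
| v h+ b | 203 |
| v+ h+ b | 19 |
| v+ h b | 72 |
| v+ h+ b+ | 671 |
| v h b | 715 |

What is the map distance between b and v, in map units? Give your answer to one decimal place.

8.0 map units

The two most frequent reciprocal classes, v h b and v+ h+ b+, are the parental types, so the F1 was v h b / v+ h+ b+.
The two rarest classes, v h b+ and v+ h+ b, are the double crossovers. Comparing them with the parentals, only the b allele has switched, so b is the middle locus and the order is h – b – v.
Crossovers in the b–v interval produce the single-crossover classes v+ h b and v h+ b+ (72 + 55 = 127) plus the double crossovers (35).
RF(b–v) = (127 + 35) / 2017 = 162/2017 = 0.0803 → 8.0 map units.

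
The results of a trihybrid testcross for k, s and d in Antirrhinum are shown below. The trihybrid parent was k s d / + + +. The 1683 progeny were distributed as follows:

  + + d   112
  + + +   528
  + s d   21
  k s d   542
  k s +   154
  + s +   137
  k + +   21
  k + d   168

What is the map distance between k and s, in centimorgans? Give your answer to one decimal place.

20.6 centimorgans

The two rarest classes, + s d and k + +, are the double crossovers. Comparing them with the parentals, only the k allele has switched, so k is the middle locus and the order is s – k – d.
Crossovers in the s–k interval produce the single-crossover classes k + d and + s + (168 + 137 = 305) plus the double crossovers (42).
RF(s–k) = (305 + 42) / 1683 = 347/1683 = 0.2062 → 20.6 centimorgans.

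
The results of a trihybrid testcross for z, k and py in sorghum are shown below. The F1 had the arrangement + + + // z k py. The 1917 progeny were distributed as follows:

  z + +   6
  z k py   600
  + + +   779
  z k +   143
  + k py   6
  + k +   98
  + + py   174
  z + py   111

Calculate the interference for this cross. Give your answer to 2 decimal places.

0.68

The two rarest classes, z + + and + k py, are the double crossovers. Comparing them with the parentals, only the z allele has switched, so z is the middle locus and the order is py – z – k.
py–z: (317 + 12)/1917 = 0.1716; z–k: (209 + 12)/1917 = 0.1153.
Expected DCO frequency = 0.1716 × 0.1153 ≈ 0.01979; observed = 12/1917 ≈ 0.00626.
Coefficient of coincidence = 0.00626/0.01979 ≈ 0.32; interference = 1 − 0.32 = 0.68.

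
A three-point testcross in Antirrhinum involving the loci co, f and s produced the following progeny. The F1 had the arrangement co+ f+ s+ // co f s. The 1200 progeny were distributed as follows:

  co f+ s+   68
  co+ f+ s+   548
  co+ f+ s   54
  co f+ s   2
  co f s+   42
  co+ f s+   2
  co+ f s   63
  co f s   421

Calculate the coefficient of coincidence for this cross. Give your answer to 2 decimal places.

The two rarest classes, co+ f s+ and co f+ s, are the double crossovers. Comparing them with the parentals, only the f allele has switched, so f is the middle locus and the order is s – f – co.
s–f: (96 + 4)/1200 = 0.0833; f–co: (131 + 4)/1200 = 0.1125.
Expected DCO frequency = 0.0833 × 0.1125 ≈ 0.00937; observed = 4/1200 ≈ 0.00333.
Coefficient of coincidence = 0.00333/0.00937 ≈ 0.36.

0.36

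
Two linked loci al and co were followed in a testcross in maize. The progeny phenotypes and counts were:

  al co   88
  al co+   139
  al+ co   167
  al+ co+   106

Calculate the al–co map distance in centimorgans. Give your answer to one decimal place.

38.8 centimorgans

The two most frequent classes, al+ co (167) and al co+ (139), are the parental types, so the F1 was al+ co / al co+.
The recombinant classes are al+ co+ and al co: 106 + 88 = 194.
Recombination frequency = 194/500 = 0.3880 ≈ 38.8%, i.e. 38.8 centimorgans.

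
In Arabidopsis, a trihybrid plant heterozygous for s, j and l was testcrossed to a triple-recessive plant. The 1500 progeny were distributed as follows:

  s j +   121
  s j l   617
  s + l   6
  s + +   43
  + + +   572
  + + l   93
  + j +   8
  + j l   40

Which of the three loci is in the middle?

The two most frequent reciprocal classes, + + + and s j l, are the parental types, so the F1 was + + + / s j l.
The two rarest classes, + j + and s + l, are the double crossovers. Comparing them with the parentals, only the j allele has switched, so j is the middle locus and the order is l – j – s.

j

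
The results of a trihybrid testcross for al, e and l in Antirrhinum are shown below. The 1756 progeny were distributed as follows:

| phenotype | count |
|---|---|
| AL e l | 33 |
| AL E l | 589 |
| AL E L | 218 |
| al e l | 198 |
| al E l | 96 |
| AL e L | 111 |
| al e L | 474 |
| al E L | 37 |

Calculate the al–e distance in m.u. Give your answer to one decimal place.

The two most frequent reciprocal classes, AL E l and al e L, are the parental types, so the F1 was AL E l / al e L.
The two rarest classes, AL e l and al E L, are the double crossovers. Comparing them with the parentals, only the e allele has switched, so e is the middle locus and the order is al – e – l.
Crossovers in the al–e interval produce the single-crossover classes al E l and AL e L (96 + 111 = 207) plus the double crossovers (70).
RF(al–e) = (207 + 70) / 1756 = 277/1756 = 0.1577 → 15.8 m.u.

15.8 m.u.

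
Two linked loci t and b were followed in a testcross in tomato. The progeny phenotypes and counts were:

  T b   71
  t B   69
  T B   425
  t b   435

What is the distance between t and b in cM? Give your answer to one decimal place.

14.0 cM

The two most frequent classes, T B (425) and t b (435), are the parental types, so the F1 was T B / t b.
The recombinant classes are T b and t B: 71 + 69 = 140.
Recombination frequency = 140/1000 = 0.1400 ≈ 14.0%, i.e. 14.0 cM.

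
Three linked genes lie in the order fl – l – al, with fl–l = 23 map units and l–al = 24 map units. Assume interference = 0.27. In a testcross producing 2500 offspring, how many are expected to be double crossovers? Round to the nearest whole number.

Map distances give recombination frequencies of 0.230 and 0.240 for the two intervals.
With interference 0.27 (so coincidence = 0.73), expected double-crossover frequency = 0.230 × 0.240 × 0.73 = 0.04030.
Expected number = 0.04030 × 2500 = 100.74 ≈ 101.

101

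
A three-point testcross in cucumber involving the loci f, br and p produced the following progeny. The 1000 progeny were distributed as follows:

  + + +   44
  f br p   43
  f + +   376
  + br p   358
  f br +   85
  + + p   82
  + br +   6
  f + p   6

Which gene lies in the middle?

The two most frequent reciprocal classes, + br p and f + +, are the parental types, so the F1 was + br p / f + +.
The two rarest classes, + br + and f + p, are the double crossovers. Comparing them with the parentals, only the p allele has switched, so p is the middle locus and the order is br – p – f.

p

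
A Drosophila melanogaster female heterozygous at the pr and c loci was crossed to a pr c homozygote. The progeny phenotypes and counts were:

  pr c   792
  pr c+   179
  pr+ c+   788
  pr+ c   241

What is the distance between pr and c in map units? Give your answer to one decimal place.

The two most frequent classes, pr+ c+ (788) and pr c (792), are the parental types, so the F1 was pr+ c+ / pr c.
The recombinant classes are pr+ c and pr c+: 241 + 179 = 420.
Recombination frequency = 420/2000 = 0.2100 ≈ 21.0%, i.e. 21.0 map units.

21.0 map units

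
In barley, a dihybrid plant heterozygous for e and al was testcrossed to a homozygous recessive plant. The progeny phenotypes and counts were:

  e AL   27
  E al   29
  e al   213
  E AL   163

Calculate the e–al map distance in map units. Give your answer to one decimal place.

The two most frequent classes, E AL (163) and e al (213), are the parental types, so the F1 was E AL / e al.
The recombinant classes are E al and e AL: 29 + 27 = 56.
Recombination frequency = 56/432 = 0.1296 ≈ 13.0%, i.e. 13.0 map units.

13.0 map units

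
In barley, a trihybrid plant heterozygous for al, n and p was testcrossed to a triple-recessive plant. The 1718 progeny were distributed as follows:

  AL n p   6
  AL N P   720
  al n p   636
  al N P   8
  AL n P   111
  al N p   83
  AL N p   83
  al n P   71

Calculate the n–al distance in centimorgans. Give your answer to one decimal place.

12.1 centimorgans

The two most frequent reciprocal classes, AL N P and al n p, are the parental types, so the F1 was AL N P / al n p.
The two rarest classes, al N P and AL n p, are the double crossovers. Comparing them with the parentals, only the al allele has switched, so al is the middle locus and the order is n – al – p.
Crossovers in the n–al interval produce the single-crossover classes AL n P and al N p (111 + 83 = 194) plus the double crossovers (14).
RF(n–al) = (194 + 14) / 1718 = 208/1718 = 0.1211 → 12.1 centimorgans.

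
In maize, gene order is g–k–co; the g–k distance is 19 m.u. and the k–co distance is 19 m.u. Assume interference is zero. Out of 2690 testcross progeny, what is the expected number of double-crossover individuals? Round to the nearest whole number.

Map distances give recombination frequencies of 0.190 and 0.190 for the two intervals.
With no interference, expected double-crossover frequency = 0.190 × 0.190 = 0.03610.
Expected number = 0.03610 × 2690 = 97.11 ≈ 97.

97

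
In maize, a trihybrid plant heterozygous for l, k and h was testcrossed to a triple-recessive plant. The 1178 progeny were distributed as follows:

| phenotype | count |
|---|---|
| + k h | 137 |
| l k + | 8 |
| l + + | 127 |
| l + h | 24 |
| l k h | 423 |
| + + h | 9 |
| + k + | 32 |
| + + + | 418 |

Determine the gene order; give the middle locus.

h

The two most frequent reciprocal classes, + + + and l k h, are the parental types, so the F1 was + + + / l k h.
The two rarest classes, + + h and l k +, are the double crossovers. Comparing them with the parentals, only the h allele has switched, so h is the middle locus and the order is l – h – k.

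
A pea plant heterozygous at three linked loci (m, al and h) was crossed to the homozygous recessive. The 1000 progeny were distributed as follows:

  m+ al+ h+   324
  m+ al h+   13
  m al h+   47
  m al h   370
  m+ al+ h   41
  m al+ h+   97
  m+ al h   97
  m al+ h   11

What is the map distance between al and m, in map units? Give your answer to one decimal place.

21.8 map units

The two most frequent reciprocal classes, m al h and m+ al+ h+, are the parental types, so the F1 was m al h / m+ al+ h+.
The two rarest classes, m al+ h and m+ al h+, are the double crossovers. Comparing them with the parentals, only the al allele has switched, so al is the middle locus and the order is h – al – m.
Crossovers in the al–m interval produce the single-crossover classes m+ al h and m al+ h+ (97 + 97 = 194) plus the double crossovers (24).
RF(al–m) = (194 + 24) / 1000 = 218/1000 = 0.2180 → 21.8 map units.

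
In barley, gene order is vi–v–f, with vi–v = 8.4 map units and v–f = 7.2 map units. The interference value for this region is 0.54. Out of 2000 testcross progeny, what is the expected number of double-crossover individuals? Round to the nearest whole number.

Map distances give recombination frequencies of 0.084 and 0.072 for the two intervals.
With interference 0.54 (so coincidence = 0.46), expected double-crossover frequency = 0.084 × 0.072 × 0.46 = 0.00278.
Expected number = 0.00278 × 2000 = 5.56 ≈ 6.

6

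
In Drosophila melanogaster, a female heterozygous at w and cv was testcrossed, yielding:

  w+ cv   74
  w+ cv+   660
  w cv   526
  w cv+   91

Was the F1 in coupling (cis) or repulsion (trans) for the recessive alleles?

The two most frequent classes are w+ cv+ (660) and w cv (526); these are the parental (non-recombinant) types.
So the F1 carried w+ cv+ on one chromosome and w cv on the other — the recessive alleles are on the same chromosome (cis / coupling).

cis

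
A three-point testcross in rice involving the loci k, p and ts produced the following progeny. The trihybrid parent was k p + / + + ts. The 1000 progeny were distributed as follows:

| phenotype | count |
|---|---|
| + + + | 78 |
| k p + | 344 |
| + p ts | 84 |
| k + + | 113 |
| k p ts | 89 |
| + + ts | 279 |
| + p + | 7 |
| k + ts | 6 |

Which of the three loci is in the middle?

k

The two rarest classes, + p + and k + ts, are the double crossovers. Comparing them with the parentals, only the k allele has switched, so k is the middle locus and the order is ts – k – p.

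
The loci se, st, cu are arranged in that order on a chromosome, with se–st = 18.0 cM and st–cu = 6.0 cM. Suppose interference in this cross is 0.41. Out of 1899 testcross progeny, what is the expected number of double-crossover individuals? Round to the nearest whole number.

Map distances give recombination frequencies of 0.180 and 0.060 for the two intervals.
With interference 0.41 (so coincidence = 0.59), expected double-crossover frequency = 0.180 × 0.060 × 0.59 = 0.00637.
Expected number = 0.00637 × 1899 = 12.10 ≈ 12.

12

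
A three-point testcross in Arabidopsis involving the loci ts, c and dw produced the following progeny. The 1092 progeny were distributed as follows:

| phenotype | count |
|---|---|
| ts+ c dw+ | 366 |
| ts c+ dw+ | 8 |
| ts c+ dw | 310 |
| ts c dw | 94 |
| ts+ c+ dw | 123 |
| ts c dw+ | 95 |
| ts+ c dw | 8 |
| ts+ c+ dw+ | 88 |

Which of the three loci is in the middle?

dw

The two most frequent reciprocal classes, ts c+ dw and ts+ c dw+, are the parental types, so the F1 was ts c+ dw / ts+ c dw+.
The two rarest classes, ts c+ dw+ and ts+ c dw, are the double crossovers. Comparing them with the parentals, only the dw allele has switched, so dw is the middle locus and the order is ts – dw – c.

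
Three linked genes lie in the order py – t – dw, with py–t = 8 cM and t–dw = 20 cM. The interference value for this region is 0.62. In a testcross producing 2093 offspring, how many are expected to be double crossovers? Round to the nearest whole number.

Map distances give recombination frequencies of 0.080 and 0.200 for the two intervals.
With interference 0.62 (so coincidence = 0.38), expected double-crossover frequency = 0.080 × 0.200 × 0.38 = 0.00608.
Expected number = 0.00608 × 2093 = 12.73 ≈ 13.

13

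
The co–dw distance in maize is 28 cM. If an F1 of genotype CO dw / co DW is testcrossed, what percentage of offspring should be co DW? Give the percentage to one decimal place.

A map distance of 28 cM corresponds to a recombination frequency of 0.280.
The F1 is CO dw / co DW, so co DW is a parental gamete class with expected frequency (1 − r)/2 = 0.720/2 = 0.3600.
That is 0.3600 = 36.0% of the progeny.

36.0%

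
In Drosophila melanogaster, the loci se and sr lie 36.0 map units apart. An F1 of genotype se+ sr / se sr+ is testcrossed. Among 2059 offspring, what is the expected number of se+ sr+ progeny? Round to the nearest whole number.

A map distance of 36.0 map units corresponds to a recombination frequency of 0.360.
The F1 is se+ sr / se sr+, so se+ sr+ is a recombinant gamete class with expected frequency r/2 = 0.360/2 = 0.1800.
Expected number = 0.1800 × 2059 = 370.62 ≈ 371.

371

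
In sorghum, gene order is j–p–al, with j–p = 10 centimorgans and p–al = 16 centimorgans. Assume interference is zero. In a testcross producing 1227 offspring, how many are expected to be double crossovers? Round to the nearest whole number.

20

Map distances give recombination frequencies of 0.100 and 0.160 for the two intervals.
With no interference, expected double-crossover frequency = 0.100 × 0.160 = 0.01600.
Expected number = 0.01600 × 1227 = 19.63 ≈ 20.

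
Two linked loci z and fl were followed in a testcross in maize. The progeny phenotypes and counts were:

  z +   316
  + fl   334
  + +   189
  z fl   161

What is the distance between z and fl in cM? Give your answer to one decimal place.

35.0 cM

The two most frequent classes, + fl (334) and z + (316), are the parental types, so the F1 was + fl / z +.
The recombinant classes are + + and z fl: 189 + 161 = 350.
Recombination frequency = 350/1000 = 0.3500 ≈ 35.0%, i.e. 35.0 cM.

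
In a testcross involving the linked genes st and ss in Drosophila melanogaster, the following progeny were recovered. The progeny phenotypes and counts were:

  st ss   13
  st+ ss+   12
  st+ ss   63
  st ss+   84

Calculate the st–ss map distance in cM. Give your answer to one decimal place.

The two most frequent classes, st+ ss (63) and st ss+ (84), are the parental types, so the F1 was st+ ss / st ss+.
The recombinant classes are st+ ss+ and st ss: 12 + 13 = 25.
Recombination frequency = 25/172 = 0.1453 ≈ 14.5%, i.e. 14.5 cM.

14.5 cM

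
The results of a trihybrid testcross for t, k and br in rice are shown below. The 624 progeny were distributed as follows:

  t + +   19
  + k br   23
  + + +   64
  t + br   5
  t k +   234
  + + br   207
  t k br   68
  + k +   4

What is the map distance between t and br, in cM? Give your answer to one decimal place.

The two most frequent reciprocal classes, t k + and + + br, are the parental types, so the F1 was t k + / + + br.
The two rarest classes, + k + and t + br, are the double crossovers. Comparing them with the parentals, only the t allele has switched, so t is the middle locus and the order is br – t – k.
Crossovers in the br–t interval produce the single-crossover classes t k br and + + + (68 + 64 = 132) plus the double crossovers (9).
RF(br–t) = (132 + 9) / 624 = 141/624 = 0.2260 → 22.6 cM.

22.6 cM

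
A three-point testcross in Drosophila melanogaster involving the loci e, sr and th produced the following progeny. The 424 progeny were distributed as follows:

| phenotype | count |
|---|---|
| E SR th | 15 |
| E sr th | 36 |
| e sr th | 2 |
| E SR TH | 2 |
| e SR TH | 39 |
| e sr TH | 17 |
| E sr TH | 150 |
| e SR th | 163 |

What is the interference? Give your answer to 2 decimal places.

0.40

The two most frequent reciprocal classes, E sr TH and e SR th, are the parental types, so the F1 was E sr TH / e SR th.
The two rarest classes, E SR TH and e sr th, are the double crossovers. Comparing them with the parentals, only the sr allele has switched, so sr is the middle locus and the order is e – sr – th.
e–sr: (32 + 4)/424 = 0.0849; sr–th: (75 + 4)/424 = 0.1863.
Expected DCO frequency = 0.0849 × 0.1863 ≈ 0.01582; observed = 4/424 ≈ 0.00943.
Coefficient of coincidence = 0.00943/0.01582 ≈ 0.60; interference = 1 − 0.60 = 0.40.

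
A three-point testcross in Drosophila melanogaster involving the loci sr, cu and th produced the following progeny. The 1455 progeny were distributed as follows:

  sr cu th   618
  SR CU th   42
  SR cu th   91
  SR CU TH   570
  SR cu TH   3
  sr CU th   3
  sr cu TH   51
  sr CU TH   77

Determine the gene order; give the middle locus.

cu

The two most frequent reciprocal classes, SR CU TH and sr cu th, are the parental types, so the F1 was SR CU TH / sr cu th.
The two rarest classes, SR cu TH and sr CU th, are the double crossovers. Comparing them with the parentals, only the cu allele has switched, so cu is the middle locus and the order is sr – cu – th.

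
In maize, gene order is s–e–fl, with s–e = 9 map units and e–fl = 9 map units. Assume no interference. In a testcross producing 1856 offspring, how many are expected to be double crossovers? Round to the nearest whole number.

15

Map distances give recombination frequencies of 0.090 and 0.090 for the two intervals.
With no interference, expected double-crossover frequency = 0.090 × 0.090 = 0.00810.
Expected number = 0.00810 × 1856 = 15.03 ≈ 15.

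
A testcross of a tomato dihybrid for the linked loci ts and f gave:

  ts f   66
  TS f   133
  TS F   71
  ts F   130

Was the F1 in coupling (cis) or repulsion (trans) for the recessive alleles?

trans

The two most frequent classes are TS f (133) and ts F (130); these are the parental (non-recombinant) types.
So the F1 carried TS f on one chromosome and ts F on the other — the recessive alleles are on opposite chromosomes (trans / repulsion).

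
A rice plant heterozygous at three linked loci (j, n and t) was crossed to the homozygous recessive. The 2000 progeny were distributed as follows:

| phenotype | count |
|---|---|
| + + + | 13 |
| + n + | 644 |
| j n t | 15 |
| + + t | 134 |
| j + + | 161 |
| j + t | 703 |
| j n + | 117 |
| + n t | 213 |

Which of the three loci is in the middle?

The two most frequent reciprocal classes, j + t and + n +, are the parental types, so the F1 was j + t / + n +.
The two rarest classes, j n t and + + +, are the double crossovers. Comparing them with the parentals, only the n allele has switched, so n is the middle locus and the order is t – n – j.

n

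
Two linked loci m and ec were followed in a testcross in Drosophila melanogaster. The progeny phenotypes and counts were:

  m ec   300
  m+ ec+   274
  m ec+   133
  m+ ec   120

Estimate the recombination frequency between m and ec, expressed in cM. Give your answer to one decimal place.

The two most frequent classes, m+ ec+ (274) and m ec (300), are the parental types, so the F1 was m+ ec+ / m ec.
The recombinant classes are m+ ec and m ec+: 120 + 133 = 253.
Recombination frequency = 253/827 = 0.3059 ≈ 30.6%, i.e. 30.6 cM.

30.6 cM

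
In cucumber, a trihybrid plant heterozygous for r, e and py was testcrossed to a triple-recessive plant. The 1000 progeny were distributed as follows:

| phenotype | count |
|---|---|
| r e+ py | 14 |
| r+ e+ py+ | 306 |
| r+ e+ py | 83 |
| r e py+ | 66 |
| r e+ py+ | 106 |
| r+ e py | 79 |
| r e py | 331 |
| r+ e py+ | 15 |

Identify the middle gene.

e

The two most frequent reciprocal classes, r+ e+ py+ and r e py, are the parental types, so the F1 was r+ e+ py+ / r e py.
The two rarest classes, r+ e py+ and r e+ py, are the double crossovers. Comparing them with the parentals, only the e allele has switched, so e is the middle locus and the order is r – e – py.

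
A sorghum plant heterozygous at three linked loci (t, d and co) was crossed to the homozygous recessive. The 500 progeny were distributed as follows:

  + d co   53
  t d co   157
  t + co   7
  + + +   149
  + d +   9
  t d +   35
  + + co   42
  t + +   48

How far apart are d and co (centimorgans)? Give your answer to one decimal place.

The two most frequent reciprocal classes, + + + and t d co, are the parental types, so the F1 was + + + / t d co.
The two rarest classes, + d + and t + co, are the double crossovers. Comparing them with the parentals, only the d allele has switched, so d is the middle locus and the order is co – d – t.
Crossovers in the co–d interval produce the single-crossover classes + + co and t d + (42 + 35 = 77) plus the double crossovers (16).
RF(co–d) = (77 + 16) / 500 = 93/500 = 0.1860 → 18.6 centimorgans.

18.6 centimorgans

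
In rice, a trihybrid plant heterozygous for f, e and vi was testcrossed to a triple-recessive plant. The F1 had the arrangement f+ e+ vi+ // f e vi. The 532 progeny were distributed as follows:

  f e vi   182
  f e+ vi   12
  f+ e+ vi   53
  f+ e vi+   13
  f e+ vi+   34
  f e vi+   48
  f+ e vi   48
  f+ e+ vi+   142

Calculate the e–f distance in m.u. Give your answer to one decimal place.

The two rarest classes, f+ e vi+ and f e+ vi, are the double crossovers. Comparing them with the parentals, only the e allele has switched, so e is the middle locus and the order is f – e – vi.
Crossovers in the f–e interval produce the single-crossover classes f e+ vi+ and f+ e vi (34 + 48 = 82) plus the double crossovers (25).
RF(f–e) = (82 + 25) / 532 = 107/532 = 0.2011 → 20.1 m.u.

20.1 m.u.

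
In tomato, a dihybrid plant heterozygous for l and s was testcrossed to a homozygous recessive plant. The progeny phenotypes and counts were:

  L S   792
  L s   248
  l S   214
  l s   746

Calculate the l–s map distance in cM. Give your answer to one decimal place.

23.1 cM

The two most frequent classes, L S (792) and l s (746), are the parental types, so the F1 was L S / l s.
The recombinant classes are L s and l S: 248 + 214 = 462.
Recombination frequency = 462/2000 = 0.2310 ≈ 23.1%, i.e. 23.1 cM.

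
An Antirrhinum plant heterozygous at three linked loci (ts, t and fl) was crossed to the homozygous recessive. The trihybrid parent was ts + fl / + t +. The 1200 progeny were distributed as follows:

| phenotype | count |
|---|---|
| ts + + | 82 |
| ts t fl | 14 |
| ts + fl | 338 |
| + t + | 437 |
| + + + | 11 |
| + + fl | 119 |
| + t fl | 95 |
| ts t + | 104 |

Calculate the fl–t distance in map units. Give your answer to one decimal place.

16.8 map units

The two rarest classes, ts t fl and + + +, are the double crossovers. Comparing them with the parentals, only the t allele has switched, so t is the middle locus and the order is ts – t – fl.
Crossovers in the t–fl interval produce the single-crossover classes ts + + and + t fl (82 + 95 = 177) plus the double crossovers (25).
RF(t–fl) = (177 + 25) / 1200 = 202/1200 = 0.1683 → 16.8 map units.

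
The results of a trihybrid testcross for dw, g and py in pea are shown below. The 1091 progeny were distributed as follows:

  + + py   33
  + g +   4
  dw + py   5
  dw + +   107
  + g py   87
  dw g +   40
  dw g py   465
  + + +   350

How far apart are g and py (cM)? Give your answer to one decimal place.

7.5 cM

The two most frequent reciprocal classes, dw g py and + + +, are the parental types, so the F1 was dw g py / + + +.
The two rarest classes, dw + py and + g +, are the double crossovers. Comparing them with the parentals, only the g allele has switched, so g is the middle locus and the order is dw – g – py.
Crossovers in the g–py interval produce the single-crossover classes dw g + and + + py (40 + 33 = 73) plus the double crossovers (9).
RF(g–py) = (73 + 9) / 1091 = 82/1091 = 0.0752 → 7.5 cM.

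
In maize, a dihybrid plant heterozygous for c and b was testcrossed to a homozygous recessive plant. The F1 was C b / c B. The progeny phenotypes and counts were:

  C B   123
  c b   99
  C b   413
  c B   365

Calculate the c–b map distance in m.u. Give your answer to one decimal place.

The recombinant classes are C B and c b: 123 + 99 = 222.
Recombination frequency = 222/1000 = 0.2220 ≈ 22.2%, i.e. 22.2 m.u.

22.2 m.u.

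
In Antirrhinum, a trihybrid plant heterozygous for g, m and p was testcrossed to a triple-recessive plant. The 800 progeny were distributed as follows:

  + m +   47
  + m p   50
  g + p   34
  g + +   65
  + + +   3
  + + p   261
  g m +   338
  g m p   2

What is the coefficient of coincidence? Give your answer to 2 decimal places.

The two most frequent reciprocal classes, g m + and + + p, are the parental types, so the F1 was g m + / + + p.
The two rarest classes, g m p and + + +, are the double crossovers. Comparing them with the parentals, only the p allele has switched, so p is the middle locus and the order is g – p – m.
g–p: (81 + 5)/800 = 0.1075; p–m: (115 + 5)/800 = 0.1500.
Expected DCO frequency = 0.1075 × 0.1500 ≈ 0.01613; observed = 5/800 ≈ 0.00625.
Coefficient of coincidence = 0.00625/0.01613 ≈ 0.39.

0.39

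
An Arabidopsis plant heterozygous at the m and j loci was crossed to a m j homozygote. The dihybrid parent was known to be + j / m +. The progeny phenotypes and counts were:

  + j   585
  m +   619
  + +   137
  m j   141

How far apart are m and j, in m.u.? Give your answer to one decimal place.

The recombinant classes are + + and m j: 137 + 141 = 278.
Recombination frequency = 278/1482 = 0.1876 ≈ 18.8%, i.e. 18.8 m.u.

18.8 m.u.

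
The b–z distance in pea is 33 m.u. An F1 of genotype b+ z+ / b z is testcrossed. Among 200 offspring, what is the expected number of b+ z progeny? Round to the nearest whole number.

33

A map distance of 33 m.u. corresponds to a recombination frequency of 0.330.
The F1 is b+ z+ / b z, so b+ z is a recombinant gamete class with expected frequency r/2 = 0.330/2 = 0.1650.
Expected number = 0.1650 × 200 = 33.00 ≈ 33.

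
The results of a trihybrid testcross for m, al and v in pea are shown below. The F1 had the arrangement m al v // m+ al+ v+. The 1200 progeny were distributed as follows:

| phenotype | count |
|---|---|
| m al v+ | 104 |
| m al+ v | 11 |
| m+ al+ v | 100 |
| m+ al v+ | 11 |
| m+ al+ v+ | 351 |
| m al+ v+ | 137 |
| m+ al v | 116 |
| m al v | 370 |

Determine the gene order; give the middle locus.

al

The two rarest classes, m al+ v and m+ al v+, are the double crossovers. Comparing them with the parentals, only the al allele has switched, so al is the middle locus and the order is v – al – m.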